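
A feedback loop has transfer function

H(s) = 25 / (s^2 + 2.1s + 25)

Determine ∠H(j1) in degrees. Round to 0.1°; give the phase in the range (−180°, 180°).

-5.0°

At s = jω = j1:
quadratic: (j1)² + 2.1·j1 + 25 = 24 + j2.1 → |·| ≈ 24.092, ∠ ≈ 5.00°
∠H = 0.00° − 5.00° = -5.00°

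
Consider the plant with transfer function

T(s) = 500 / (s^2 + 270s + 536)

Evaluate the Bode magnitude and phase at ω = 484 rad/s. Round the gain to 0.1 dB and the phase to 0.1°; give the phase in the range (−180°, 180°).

Substitute s = j484:
Numerator: 500 = 500 + j0
Denominator: (j484)^2 + 270(j484) + 536 = -233720 + j130680
|N| = √(500² + 0²) ≈ 500, ∠N ≈ 0.00°
|D| = √(233720² + 130680²) ≈ 2.6777e+05, ∠D ≈ 150.79°
|T| = 500 / 2.6777e+05 ≈ 0.0018673
Gain = 20 log₁₀(0.0018673) ≈ -54.58 dB
∠T = 0.00° − 150.79° = -150.79°

-54.6 dB, -150.8°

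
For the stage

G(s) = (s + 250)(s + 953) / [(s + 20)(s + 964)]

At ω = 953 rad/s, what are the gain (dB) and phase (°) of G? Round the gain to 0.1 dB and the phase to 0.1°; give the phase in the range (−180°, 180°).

0.2 dB, -13.2°

At s = jω = j953:
zero (s+250): 250 + j953 → |·| = √(250²+953²) = √970709 ≈ 985.25, ∠ = arctan(953/250) ≈ 75.30°
zero (s+953): 953 + j953 → |·| = √(953²+953²) = √1816418 ≈ 1347.7, ∠ = arctan(953/953) ≈ 45.00°
pole (s+20): 20 + j953 → |·| = √(20²+953²) = √908609 ≈ 953.21, ∠ = arctan(953/20) ≈ 88.80°
pole (s+964): 964 + j953 → |·| = √(964²+953²) = √1837505 ≈ 1355.5, ∠ = arctan(953/964) ≈ 44.67°
|G| = 1 · 1.3278e+06 / 1.2921e+06 ≈ 1.0276
Gain = 20 log₁₀(1.0276) ≈ 0.24 dB
∠G = 120.30° − 133.47° = -13.17°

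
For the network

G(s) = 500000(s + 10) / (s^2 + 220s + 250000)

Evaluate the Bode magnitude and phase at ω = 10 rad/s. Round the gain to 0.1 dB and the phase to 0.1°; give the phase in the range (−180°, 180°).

29.0 dB, 44.5°

At s = jω = j10:
zero (s+10): 10 + j10 → |·| = √(10²+10²) = √200 ≈ 14.142, ∠ = arctan(10/10) ≈ 45.00°
quadratic: (j10)² + 220·j10 + 250000 = 249900 + j2200 → |·| ≈ 2.4991e+05, ∠ ≈ 0.50°
|G| = 500000 · 14.142 / 2.4991e+05 ≈ 28.294
Gain = 20 log₁₀(28.294) ≈ 29.03 dB
∠G = 45.00° − 0.50° = 44.50°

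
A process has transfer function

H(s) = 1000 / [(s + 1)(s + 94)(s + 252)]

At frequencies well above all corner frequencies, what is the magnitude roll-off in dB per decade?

-60 dB/decade

Each pole contributes −20 dB/decade at high frequency; each zero contributes +20 dB/decade.
Net: 0 zero(s) − 3 pole(s) → -60 dB/decade.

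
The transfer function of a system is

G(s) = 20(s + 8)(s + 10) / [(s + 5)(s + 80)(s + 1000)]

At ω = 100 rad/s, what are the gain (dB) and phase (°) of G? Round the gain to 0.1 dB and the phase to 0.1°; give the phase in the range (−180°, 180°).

At s = jω = j100:
zero (s+8): 8 + j100 → |·| = √(8²+100²) = √10064 ≈ 100.32, ∠ = arctan(100/8) ≈ 85.43°
zero (s+10): 10 + j100 → |·| = √(10²+100²) = √10100 ≈ 100.5, ∠ = arctan(100/10) ≈ 84.29°
pole (s+5): 5 + j100 → |·| = √(5²+100²) = √10025 ≈ 100.12, ∠ = arctan(100/5) ≈ 87.14°
pole (s+80): 80 + j100 → |·| = √(80²+100²) = √16400 ≈ 128.06, ∠ = arctan(100/80) ≈ 51.34°
pole (s+1000): 1000 + j100 → |·| = √(1000²+100²) = √1010000 ≈ 1005, ∠ = arctan(100/1000) ≈ 5.71°
|G| = 20 · 10082 / 1.2885e+07 ≈ 0.015649
Gain = 20 log₁₀(0.015649) ≈ -36.11 dB
∠G = 169.72° − 144.19° = 25.53°

-36.1 dB, 25.5°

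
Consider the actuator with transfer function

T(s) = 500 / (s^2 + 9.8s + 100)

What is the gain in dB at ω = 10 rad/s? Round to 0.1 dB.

At s = jω = j10:
quadratic: (j10)² + 9.8·j10 + 100 = 0 + j98 → |·| ≈ 98, ∠ ≈ 90.00°
|T| = 500 / 98 ≈ 5.102
Gain = 20 log₁₀(5.102) ≈ 14.15 dB

14.2 dB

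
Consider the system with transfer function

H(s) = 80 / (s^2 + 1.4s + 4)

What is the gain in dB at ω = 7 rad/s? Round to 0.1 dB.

4.8 dB

At s = jω = j7:
quadratic: (j7)² + 1.4·j7 + 4 = -45 + j9.8 → |·| ≈ 46.055, ∠ ≈ 167.71°
|H| = 80 / 46.055 ≈ 1.7371
Gain = 20 log₁₀(1.7371) ≈ 4.80 dB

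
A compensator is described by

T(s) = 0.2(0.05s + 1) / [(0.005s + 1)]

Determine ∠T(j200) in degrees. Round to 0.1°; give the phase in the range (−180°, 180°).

39.3°

At ω = 200 rad/s:
zero (1 + j200·0.05) = 1 + j10 → |·| ≈ 10.05, ∠ ≈ 84.29°
pole (1 + j200·0.005) = 1 + j1 → |·| ≈ 1.4142, ∠ ≈ 45.00°
∠T = (84.29°) − (45.00°) = 39.29°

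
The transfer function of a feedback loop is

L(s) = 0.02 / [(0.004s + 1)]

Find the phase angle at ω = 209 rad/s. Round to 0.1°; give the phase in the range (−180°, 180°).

At ω = 209 rad/s:
pole (1 + j209·0.004) = 1 + j0.836 → |·| ≈ 1.3034, ∠ ≈ 39.90°
∠L = (0°) − (39.90°) = -39.90°

-39.9°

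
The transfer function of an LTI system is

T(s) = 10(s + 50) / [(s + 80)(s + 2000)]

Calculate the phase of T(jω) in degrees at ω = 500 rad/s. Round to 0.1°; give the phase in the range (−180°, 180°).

-10.7°

At s = jω = j500:
zero (s+50): 50 + j500 → |·| = √(50²+500²) = √252500 ≈ 502.49, ∠ = arctan(500/50) ≈ 84.29°
pole (s+80): 80 + j500 → |·| = √(80²+500²) = √256400 ≈ 506.36, ∠ = arctan(500/80) ≈ 80.91°
pole (s+2000): 2000 + j500 → |·| = √(2000²+500²) = √4250000 ≈ 2061.6, ∠ = arctan(500/2000) ≈ 14.04°
∠T = 84.29° − 94.95° = -10.66°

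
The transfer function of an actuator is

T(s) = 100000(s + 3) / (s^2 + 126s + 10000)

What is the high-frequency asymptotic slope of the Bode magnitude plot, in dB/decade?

-20 dB/decade

Each pole contributes −20 dB/decade at high frequency; each zero contributes +20 dB/decade.
Net: 1 zero(s) − 2 pole(s) → -20 dB/decade.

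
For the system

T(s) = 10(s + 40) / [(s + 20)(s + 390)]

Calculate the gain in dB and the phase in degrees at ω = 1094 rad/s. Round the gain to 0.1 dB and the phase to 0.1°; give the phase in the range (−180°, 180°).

-41.3 dB, -71.4°

At s = jω = j1094:
zero (s+40): 40 + j1094 → |·| = √(40²+1094²) = √1198436 ≈ 1094.7, ∠ = arctan(1094/40) ≈ 87.91°
pole (s+20): 20 + j1094 → |·| = √(20²+1094²) = √1197236 ≈ 1094.2, ∠ = arctan(1094/20) ≈ 88.95°
pole (s+390): 390 + j1094 → |·| = √(390²+1094²) = √1348936 ≈ 1161.4, ∠ = arctan(1094/390) ≈ 70.38°
|T| = 10 · 1094.7 / 1.2708e+06 ≈ 0.0086143
Gain = 20 log₁₀(0.0086143) ≈ -41.30 dB
∠T = 87.91° − 159.33° = -71.42°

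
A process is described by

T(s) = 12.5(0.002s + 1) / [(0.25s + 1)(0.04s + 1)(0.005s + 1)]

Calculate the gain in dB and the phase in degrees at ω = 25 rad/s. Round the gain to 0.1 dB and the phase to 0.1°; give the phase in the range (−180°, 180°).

At ω = 25 rad/s:
zero (1 + j25·0.002) = 1 + j0.05 → |·| ≈ 1.0012, ∠ ≈ 2.86°
pole (1 + j25·0.25) = 1 + j6.25 → |·| ≈ 6.3295, ∠ ≈ 80.91°
pole (1 + j25·0.04) = 1 + j1 → |·| ≈ 1.4142, ∠ ≈ 45.00°
pole (1 + j25·0.005) = 1 + j0.125 → |·| ≈ 1.0078, ∠ ≈ 7.13°
|T| = 12.5 · 1.0012 / (6.3295 · 1.4142 · 1.0078) ≈ 1.3873
Gain = 20 log₁₀(1.3873) ≈ 2.84 dB
∠T = (2.86°) − (80.91° + 45.00° + 7.13°) = -130.18°

2.8 dB, -130.2°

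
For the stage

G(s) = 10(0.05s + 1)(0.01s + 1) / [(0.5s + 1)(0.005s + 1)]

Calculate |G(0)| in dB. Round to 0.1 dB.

20.0 dB

G(0) = 10 · 1 / 1 = 10
20 log₁₀(10) ≈ 20.00 dB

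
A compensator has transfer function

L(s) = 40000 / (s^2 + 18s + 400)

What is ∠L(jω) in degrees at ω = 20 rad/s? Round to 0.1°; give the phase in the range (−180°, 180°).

-90.0°

At s = jω = j20:
quadratic: (j20)² + 18·j20 + 400 = 0 + j360 → |·| ≈ 360, ∠ ≈ 90.00°
∠L = 0.00° − 90.00° = -90.00°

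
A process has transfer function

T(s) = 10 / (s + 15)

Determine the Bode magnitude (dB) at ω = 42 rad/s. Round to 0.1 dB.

Substitute s = j42:
Numerator: 10 = 10 + j0
Denominator: (j42) + 15 = 15 + j42
|N| = √(10² + 0²) ≈ 10, ∠N ≈ 0.00°
|D| = √(15² + 42²) ≈ 44.598, ∠D ≈ 70.35°
|T| = 10 / 44.598 ≈ 0.22423
Gain = 20 log₁₀(0.22423) ≈ -12.99 dB

-13.0 dB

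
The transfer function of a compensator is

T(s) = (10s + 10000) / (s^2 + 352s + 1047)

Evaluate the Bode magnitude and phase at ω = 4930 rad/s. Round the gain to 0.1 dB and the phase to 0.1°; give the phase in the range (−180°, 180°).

Substitute s = j4930:
Numerator: 10(j4930) + 10000 = 10000 + j49300
Denominator: (j4930)^2 + 352(j4930) + 1047 = -24303853 + j1735360
|N| = √(10000² + 49300²) ≈ 50304, ∠N ≈ 78.53°
|D| = √(24303853² + 1735360²) ≈ 2.4366e+07, ∠D ≈ 175.92°
|T| = 50304 / 2.4366e+07 ≈ 0.0020645
Gain = 20 log₁₀(0.0020645) ≈ -53.70 dB
∠T = 78.53° − 175.92° = -97.39°

-53.7 dB, -97.4°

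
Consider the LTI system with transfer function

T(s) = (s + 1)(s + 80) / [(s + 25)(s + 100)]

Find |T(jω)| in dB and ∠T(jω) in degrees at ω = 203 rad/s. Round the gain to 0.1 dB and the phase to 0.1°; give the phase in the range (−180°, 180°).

At s = jω = j203:
zero (s+1): 1 + j203 → |·| = √(1²+203²) = √41210 ≈ 203, ∠ = arctan(203/1) ≈ 89.72°
zero (s+80): 80 + j203 → |·| = √(80²+203²) = √47609 ≈ 218.19, ∠ = arctan(203/80) ≈ 68.49°
pole (s+25): 25 + j203 → |·| = √(25²+203²) = √41834 ≈ 204.53, ∠ = arctan(203/25) ≈ 82.98°
pole (s+100): 100 + j203 → |·| = √(100²+203²) = √51209 ≈ 226.29, ∠ = arctan(203/100) ≈ 63.77°
|T| = 1 · 44293 / 46283 ≈ 0.957
Gain = 20 log₁₀(0.957) ≈ -0.38 dB
∠T = 158.21° − 146.75° = 11.46°

-0.4 dB, 11.5°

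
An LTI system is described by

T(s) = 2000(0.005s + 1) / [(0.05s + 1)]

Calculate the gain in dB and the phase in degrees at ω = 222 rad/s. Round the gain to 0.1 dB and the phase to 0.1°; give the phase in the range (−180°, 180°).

At ω = 222 rad/s:
zero (1 + j222·0.005) = 1 + j1.11 → |·| ≈ 1.494, ∠ ≈ 47.98°
pole (1 + j222·0.05) = 1 + j11.1 → |·| ≈ 11.145, ∠ ≈ 84.85°
|T| = 2000 · 1.494 / (11.145) ≈ 268.1
Gain = 20 log₁₀(268.1) ≈ 48.57 dB
∠T = (47.98°) − (84.85°) = -36.87°

48.6 dB, -36.9°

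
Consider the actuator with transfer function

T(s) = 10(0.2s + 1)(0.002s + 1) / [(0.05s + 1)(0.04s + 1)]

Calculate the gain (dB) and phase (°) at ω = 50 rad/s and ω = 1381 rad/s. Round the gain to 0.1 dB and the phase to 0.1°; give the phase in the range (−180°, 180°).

ω = 50: 24.5 dB, -41.6°; ω = 1381: 6.6 dB, -18.2°

At ω = 50 rad/s:
zero (1 + j50·0.2) = 1 + j10 → |·| ≈ 10.05, ∠ ≈ 84.29°
zero (1 + j50·0.002) = 1 + j0.1 → |·| ≈ 1.005, ∠ ≈ 5.71°
pole (1 + j50·0.05) = 1 + j2.5 → |·| ≈ 2.6926, ∠ ≈ 68.20°
pole (1 + j50·0.04) = 1 + j2 → |·| ≈ 2.2361, ∠ ≈ 63.43°
|T| = 10 · 10.05 · 1.005 / (2.6926 · 2.2361) ≈ 16.775
Gain = 20 log₁₀(16.775) ≈ 24.49 dB
∠T = (84.29° + 5.71°) − (68.20° + 63.43°) = -41.63°

At ω = 1381 rad/s:
zero (1 + j1381·0.2) = 1 + j276.2 → |·| ≈ 276.2, ∠ ≈ 89.79°
zero (1 + j1381·0.002) = 1 + j2.762 → |·| ≈ 2.9375, ∠ ≈ 70.10°
pole (1 + j1381·0.05) = 1 + j69.05 → |·| ≈ 69.057, ∠ ≈ 89.17°
pole (1 + j1381·0.04) = 1 + j55.24 → |·| ≈ 55.249, ∠ ≈ 88.96°
|T| = 10 · 276.2 · 2.9375 / (69.057 · 55.249) ≈ 2.1265
Gain = 20 log₁₀(2.1265) ≈ 6.55 dB
∠T = (89.79° + 70.10°) − (89.17° + 88.96°) = -18.24°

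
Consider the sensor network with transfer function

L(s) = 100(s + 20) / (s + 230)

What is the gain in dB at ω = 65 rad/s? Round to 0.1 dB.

29.1 dB

At s = jω = j65:
zero (s+20): 20 + j65 → |·| = √(20²+65²) = √4625 ≈ 68.007, ∠ = arctan(65/20) ≈ 72.90°
pole (s+230): 230 + j65 → |·| = √(230²+65²) = √57125 ≈ 239.01, ∠ = arctan(65/230) ≈ 15.78°
|L| = 100 · 68.007 / 239.01 ≈ 28.454
Gain = 20 log₁₀(28.454) ≈ 29.08 dB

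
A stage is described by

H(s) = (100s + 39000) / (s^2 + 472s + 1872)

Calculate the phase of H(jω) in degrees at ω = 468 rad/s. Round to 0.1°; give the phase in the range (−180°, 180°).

-84.3°

Substitute s = j468:
Numerator: 100(j468) + 39000 = 39000 + j46800
Denominator: (j468)^2 + 472(j468) + 1872 = -217152 + j220896
|N| = √(39000² + 46800²) ≈ 60920, ∠N ≈ 50.19°
|D| = √(217152² + 220896²) ≈ 3.0976e+05, ∠D ≈ 134.51°
∠H = 50.19° − 134.51° = -84.32°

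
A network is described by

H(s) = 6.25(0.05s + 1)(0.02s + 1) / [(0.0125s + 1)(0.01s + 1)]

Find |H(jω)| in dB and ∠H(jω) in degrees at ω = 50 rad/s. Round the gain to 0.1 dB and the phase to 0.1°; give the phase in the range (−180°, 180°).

At ω = 50 rad/s:
zero (1 + j50·0.05) = 1 + j2.5 → |·| ≈ 2.6926, ∠ ≈ 68.20°
zero (1 + j50·0.02) = 1 + j1 → |·| ≈ 1.4142, ∠ ≈ 45.00°
pole (1 + j50·0.0125) = 1 + j0.625 → |·| ≈ 1.1792, ∠ ≈ 32.01°
pole (1 + j50·0.01) = 1 + j0.5 → |·| ≈ 1.118, ∠ ≈ 26.57°
|H| = 6.25 · 2.6926 · 1.4142 / (1.1792 · 1.118) ≈ 18.052
Gain = 20 log₁₀(18.052) ≈ 25.13 dB
∠H = (68.20° + 45.00°) − (32.01° + 26.57°) = 54.62°

25.1 dB, 54.6°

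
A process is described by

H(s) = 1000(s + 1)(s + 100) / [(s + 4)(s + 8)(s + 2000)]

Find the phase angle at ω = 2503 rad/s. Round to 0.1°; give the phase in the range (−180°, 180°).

-53.4°

At s = jω = j2503:
zero (s+1): 1 + j2503 → |·| = √(1²+2503²) = √6265010 ≈ 2503, ∠ = arctan(2503/1) ≈ 89.98°
zero (s+100): 100 + j2503 → |·| = √(100²+2503²) = √6275009 ≈ 2505, ∠ = arctan(2503/100) ≈ 87.71°
pole (s+4): 4 + j2503 → |·| = √(4²+2503²) = √6265025 ≈ 2503, ∠ = arctan(2503/4) ≈ 89.91°
pole (s+8): 8 + j2503 → |·| = √(8²+2503²) = √6265073 ≈ 2503, ∠ = arctan(2503/8) ≈ 89.82°
pole (s+2000): 2000 + j2503 → |·| = √(2000²+2503²) = √10265009 ≈ 3203.9, ∠ = arctan(2503/2000) ≈ 51.37°
∠H = 177.69° − 231.10° = -53.41°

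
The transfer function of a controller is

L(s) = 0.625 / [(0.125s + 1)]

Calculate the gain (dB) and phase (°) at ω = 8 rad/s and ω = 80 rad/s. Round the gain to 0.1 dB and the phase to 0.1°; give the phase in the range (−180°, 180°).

ω = 8: -7.1 dB, -45.0°; ω = 80: -24.1 dB, -84.3°

At ω = 8 rad/s:
pole (1 + j8·0.125) = 1 + j1 → |·| ≈ 1.4142, ∠ ≈ 45.00°
|L| = 0.625 · 1 / (1.4142) ≈ 0.44195
Gain = 20 log₁₀(0.44195) ≈ -7.09 dB
∠L = (0°) − (45.00°) = -45.00°

At ω = 80 rad/s:
pole (1 + j80·0.125) = 1 + j10 → |·| ≈ 10.05, ∠ ≈ 84.29°
|L| = 0.625 · 1 / (10.05) ≈ 0.062189
Gain = 20 log₁₀(0.062189) ≈ -24.13 dB
∠L = (0°) − (84.29°) = -84.29°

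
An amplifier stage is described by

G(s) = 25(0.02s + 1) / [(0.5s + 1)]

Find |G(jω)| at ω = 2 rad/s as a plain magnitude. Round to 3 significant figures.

At ω = 2 rad/s:
zero (1 + j2·0.02) = 1 + j0.04 → |·| ≈ 1.0008, ∠ ≈ 2.29°
pole (1 + j2·0.5) = 1 + j1 → |·| ≈ 1.4142, ∠ ≈ 45.00°
|G| = 25 · 1.0008 / (1.4142) ≈ 17.692

17.7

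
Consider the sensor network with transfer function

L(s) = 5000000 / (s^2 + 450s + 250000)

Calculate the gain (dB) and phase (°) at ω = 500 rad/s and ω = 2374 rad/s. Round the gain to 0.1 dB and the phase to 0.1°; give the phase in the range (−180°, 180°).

At s = jω = j500:
quadratic: (j500)² + 450·j500 + 250000 = 0 + j225000 → |·| ≈ 2.25e+05, ∠ ≈ 90.00°
|L| = 5000000 / 2.25e+05 ≈ 22.222
Gain = 20 log₁₀(22.222) ≈ 26.94 dB
∠L = 0.00° − 90.00° = -90.00°

At s = jω = j2374:
quadratic: (j2374)² + 450·j2374 + 250000 = -5385876 + j1068300 → |·| ≈ 5.4908e+06, ∠ ≈ 168.78°
|L| = 5000000 / 5.4908e+06 ≈ 0.91061
Gain = 20 log₁₀(0.91061) ≈ -0.81 dB
∠L = 0.00° − 168.78° = -168.78°

ω = 500: 26.9 dB, -90.0°; ω = 2374: -0.8 dB, -168.8°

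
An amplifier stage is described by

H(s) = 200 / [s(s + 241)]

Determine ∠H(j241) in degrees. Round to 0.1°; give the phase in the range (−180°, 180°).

-135.0°

At s = jω = j241:
pole (s+241): 241 + j241 → |·| = √(241²+241²) = √116162 ≈ 340.83, ∠ = arctan(241/241) ≈ 45.00°
pole at origin: |s| = 241, ∠ = 90.00° (in denominator)
∠H = 0.00° − 135.00° = -135.00°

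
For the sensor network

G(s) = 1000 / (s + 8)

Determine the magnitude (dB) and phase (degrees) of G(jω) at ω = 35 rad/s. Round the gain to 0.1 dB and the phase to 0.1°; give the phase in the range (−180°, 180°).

28.9 dB, -77.1°

Substitute s = j35:
Numerator: 1000 = 1000 + j0
Denominator: (j35) + 8 = 8 + j35
|N| = √(1000² + 0²) ≈ 1000, ∠N ≈ 0.00°
|D| = √(8² + 35²) ≈ 35.903, ∠D ≈ 77.12°
|G| = 1000 / 35.903 ≈ 27.853
Gain = 20 log₁₀(27.853) ≈ 28.90 dB
∠G = 0.00° − 77.12° = -77.12°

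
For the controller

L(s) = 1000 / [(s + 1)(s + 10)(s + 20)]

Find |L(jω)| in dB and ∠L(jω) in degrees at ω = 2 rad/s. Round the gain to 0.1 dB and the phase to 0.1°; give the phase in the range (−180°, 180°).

At s = jω = j2:
pole (s+1): 1 + j2 → |·| = √(1²+2²) = √5 ≈ 2.2361, ∠ = arctan(2/1) ≈ 63.43°
pole (s+10): 10 + j2 → |·| = √(10²+2²) = √104 ≈ 10.198, ∠ = arctan(2/10) ≈ 11.31°
pole (s+20): 20 + j2 → |·| = √(20²+2²) = √404 ≈ 20.1, ∠ = arctan(2/20) ≈ 5.71°
|L| = 1000 / 458.36 ≈ 2.1817
Gain = 20 log₁₀(2.1817) ≈ 6.78 dB
∠L = 0.00° − 80.45° = -80.45°

6.8 dB, -80.5°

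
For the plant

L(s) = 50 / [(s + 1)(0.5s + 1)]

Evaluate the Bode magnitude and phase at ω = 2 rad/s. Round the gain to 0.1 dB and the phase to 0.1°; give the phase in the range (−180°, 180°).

At ω = 2 rad/s:
pole (1 + j2·1) = 1 + j2 → |·| ≈ 2.2361, ∠ ≈ 63.43°
pole (1 + j2·0.5) = 1 + j1 → |·| ≈ 1.4142, ∠ ≈ 45.00°
|L| = 50 · 1 / (2.2361 · 1.4142) ≈ 15.811
Gain = 20 log₁₀(15.811) ≈ 23.98 dB
∠L = (0°) − (63.43° + 45.00°) = -108.43°

24.0 dB, -108.4°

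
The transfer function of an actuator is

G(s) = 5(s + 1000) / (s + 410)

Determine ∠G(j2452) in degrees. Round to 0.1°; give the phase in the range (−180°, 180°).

At s = jω = j2452:
zero (s+1000): 1000 + j2452 → |·| = √(1000²+2452²) = √7012304 ≈ 2648.1, ∠ = arctan(2452/1000) ≈ 67.81°
pole (s+410): 410 + j2452 → |·| = √(410²+2452²) = √6180404 ≈ 2486, ∠ = arctan(2452/410) ≈ 80.51°
∠G = 67.81° − 80.51° = -12.70°

-12.7°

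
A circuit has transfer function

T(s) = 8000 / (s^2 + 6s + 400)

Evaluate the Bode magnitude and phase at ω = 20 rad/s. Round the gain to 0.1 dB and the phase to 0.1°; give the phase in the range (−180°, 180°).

At s = jω = j20:
quadratic: (j20)² + 6·j20 + 400 = 0 + j120 → |·| ≈ 120, ∠ ≈ 90.00°
|T| = 8000 / 120 ≈ 66.667
Gain = 20 log₁₀(66.667) ≈ 36.48 dB
∠T = 0.00° − 90.00° = -90.00°

36.5 dB, -90.0°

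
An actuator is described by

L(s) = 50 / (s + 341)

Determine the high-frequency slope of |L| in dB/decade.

-20 dB/decade

Each pole contributes −20 dB/decade at high frequency; each zero contributes +20 dB/decade.
Net: 0 zero(s) − 1 pole(s) → -20 dB/decade.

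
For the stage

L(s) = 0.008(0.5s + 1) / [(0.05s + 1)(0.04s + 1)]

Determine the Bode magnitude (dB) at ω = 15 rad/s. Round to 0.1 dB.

At ω = 15 rad/s:
zero (1 + j15·0.5) = 1 + j7.5 → |·| ≈ 7.5664, ∠ ≈ 82.41°
pole (1 + j15·0.05) = 1 + j0.75 → |·| ≈ 1.25, ∠ ≈ 36.87°
pole (1 + j15·0.04) = 1 + j0.6 → |·| ≈ 1.1662, ∠ ≈ 30.96°
|L| = 0.008 · 7.5664 / (1.25 · 1.1662) ≈ 0.041524
Gain = 20 log₁₀(0.041524) ≈ -27.63 dB

-27.6 dB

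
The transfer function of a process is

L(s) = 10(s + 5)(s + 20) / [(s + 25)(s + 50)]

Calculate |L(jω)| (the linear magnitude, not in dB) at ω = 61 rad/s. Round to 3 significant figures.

At s = jω = j61:
zero (s+5): 5 + j61 → |·| = √(5²+61²) = √3746 ≈ 61.205, ∠ = arctan(61/5) ≈ 85.31°
zero (s+20): 20 + j61 → |·| = √(20²+61²) = √4121 ≈ 64.195, ∠ = arctan(61/20) ≈ 71.85°
pole (s+25): 25 + j61 → |·| = √(25²+61²) = √4346 ≈ 65.924, ∠ = arctan(61/25) ≈ 67.71°
pole (s+50): 50 + j61 → |·| = √(50²+61²) = √6221 ≈ 78.873, ∠ = arctan(61/50) ≈ 50.66°
|L| = 10 · 3929.1 / 5199.6 ≈ 7.5565

7.56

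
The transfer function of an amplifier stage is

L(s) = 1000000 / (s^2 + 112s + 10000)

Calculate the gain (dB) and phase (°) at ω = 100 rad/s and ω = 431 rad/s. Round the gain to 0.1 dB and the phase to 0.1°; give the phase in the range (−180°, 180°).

ω = 100: 39.0 dB, -90.0°; ω = 431: 14.8 dB, -164.6°

At s = jω = j100:
quadratic: (j100)² + 112·j100 + 10000 = 0 + j11200 → |·| ≈ 11200, ∠ ≈ 90.00°
|L| = 1000000 / 11200 ≈ 89.286
Gain = 20 log₁₀(89.286) ≈ 39.02 dB
∠L = 0.00° − 90.00° = -90.00°

At s = jω = j431:
quadratic: (j431)² + 112·j431 + 10000 = -175761 + j48272 → |·| ≈ 1.8227e+05, ∠ ≈ 164.64°
|L| = 1000000 / 1.8227e+05 ≈ 5.4864
Gain = 20 log₁₀(5.4864) ≈ 14.79 dB
∠L = 0.00° − 164.64° = -164.64°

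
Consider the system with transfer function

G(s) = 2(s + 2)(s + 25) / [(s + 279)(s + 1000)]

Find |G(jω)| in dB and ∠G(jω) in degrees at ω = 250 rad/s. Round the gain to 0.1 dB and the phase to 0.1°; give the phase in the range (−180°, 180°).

-9.8 dB, 117.9°

At s = jω = j250:
zero (s+2): 2 + j250 → |·| = √(2²+250²) = √62504 ≈ 250.01, ∠ = arctan(250/2) ≈ 89.54°
zero (s+25): 25 + j250 → |·| = √(25²+250²) = √63125 ≈ 251.25, ∠ = arctan(250/25) ≈ 84.29°
pole (s+279): 279 + j250 → |·| = √(279²+250²) = √140341 ≈ 374.62, ∠ = arctan(250/279) ≈ 41.86°
pole (s+1000): 1000 + j250 → |·| = √(1000²+250²) = √1062500 ≈ 1030.8, ∠ = arctan(250/1000) ≈ 14.04°
|G| = 2 · 62815 / 3.8616e+05 ≈ 0.32533
Gain = 20 log₁₀(0.32533) ≈ -9.75 dB
∠G = 173.83° − 55.90° = 117.93°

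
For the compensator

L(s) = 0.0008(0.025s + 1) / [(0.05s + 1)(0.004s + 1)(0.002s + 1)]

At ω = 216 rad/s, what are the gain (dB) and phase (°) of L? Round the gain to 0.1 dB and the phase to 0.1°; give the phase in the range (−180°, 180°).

At ω = 216 rad/s:
zero (1 + j216·0.025) = 1 + j5.4 → |·| ≈ 5.4918, ∠ ≈ 79.51°
pole (1 + j216·0.05) = 1 + j10.8 → |·| ≈ 10.846, ∠ ≈ 84.71°
pole (1 + j216·0.004) = 1 + j0.864 → |·| ≈ 1.3216, ∠ ≈ 40.83°
pole (1 + j216·0.002) = 1 + j0.432 → |·| ≈ 1.0893, ∠ ≈ 23.36°
|L| = 0.0008 · 5.4918 / (10.846 · 1.3216 · 1.0893) ≈ 0.00028138
Gain = 20 log₁₀(0.00028138) ≈ -71.01 dB
∠L = (79.51°) − (84.71° + 40.83° + 23.36°) = -69.39°

-71.0 dB, -69.4°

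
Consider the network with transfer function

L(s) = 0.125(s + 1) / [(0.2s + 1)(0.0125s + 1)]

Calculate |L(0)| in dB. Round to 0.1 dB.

L(0) = 0.125 · 1 / 1 = 0.125
20 log₁₀(0.125) ≈ -18.06 dB

-18.1 dB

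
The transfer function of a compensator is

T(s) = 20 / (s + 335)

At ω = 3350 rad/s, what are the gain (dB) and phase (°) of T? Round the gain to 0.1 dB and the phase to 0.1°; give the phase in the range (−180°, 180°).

-44.5 dB, -84.3°

At s = jω = j3350:
pole (s+335): 335 + j3350 → |·| = √(335²+3350²) = √11334725 ≈ 3366.7, ∠ = arctan(3350/335) ≈ 84.29°
|T| = 20 / 3366.7 ≈ 0.0059405
Gain = 20 log₁₀(0.0059405) ≈ -44.52 dB
∠T = 0.00° − 84.29° = -84.29°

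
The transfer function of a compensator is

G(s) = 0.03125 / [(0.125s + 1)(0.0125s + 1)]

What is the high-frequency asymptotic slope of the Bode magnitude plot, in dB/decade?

-40 dB/decade

Each pole contributes −20 dB/decade at high frequency; each zero contributes +20 dB/decade.
Net: 0 zero(s) − 2 pole(s) → -40 dB/decade.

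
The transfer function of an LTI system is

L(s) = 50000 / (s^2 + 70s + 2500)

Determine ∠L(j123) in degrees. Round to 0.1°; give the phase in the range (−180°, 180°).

At s = jω = j123:
quadratic: (j123)² + 70·j123 + 2500 = -12629 + j8610 → |·| ≈ 15285, ∠ ≈ 145.72°
∠L = 0.00° − 145.72° = -145.72°

-145.7°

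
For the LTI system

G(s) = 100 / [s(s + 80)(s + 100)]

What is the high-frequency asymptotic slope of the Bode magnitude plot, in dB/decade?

-60 dB/decade

Each pole contributes −20 dB/decade at high frequency; each zero contributes +20 dB/decade.
Net: 0 zero(s) − 3 pole(s) → -60 dB/decade.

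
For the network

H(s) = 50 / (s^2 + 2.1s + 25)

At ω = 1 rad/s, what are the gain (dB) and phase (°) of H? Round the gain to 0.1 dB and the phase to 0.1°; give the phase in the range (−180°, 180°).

6.3 dB, -5.0°

At s = jω = j1:
quadratic: (j1)² + 2.1·j1 + 25 = 24 + j2.1 → |·| ≈ 24.092, ∠ ≈ 5.00°
|H| = 50 / 24.092 ≈ 2.0754
Gain = 20 log₁₀(2.0754) ≈ 6.34 dB
∠H = 0.00° − 5.00° = -5.00°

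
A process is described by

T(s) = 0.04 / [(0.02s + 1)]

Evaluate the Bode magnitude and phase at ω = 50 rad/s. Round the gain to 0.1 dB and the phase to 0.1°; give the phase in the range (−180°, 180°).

-31.0 dB, -45.0°

At ω = 50 rad/s:
pole (1 + j50·0.02) = 1 + j1 → |·| ≈ 1.4142, ∠ ≈ 45.00°
|T| = 0.04 · 1 / (1.4142) ≈ 0.028285
Gain = 20 log₁₀(0.028285) ≈ -30.97 dB
∠T = (0°) − (45.00°) = -45.00°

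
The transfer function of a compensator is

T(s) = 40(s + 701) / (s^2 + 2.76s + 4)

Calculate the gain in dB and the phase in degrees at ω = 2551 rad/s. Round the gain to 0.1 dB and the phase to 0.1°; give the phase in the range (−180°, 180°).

At s = jω = j2551:
zero (s+701): 701 + j2551 → |·| = √(701²+2551²) = √6999002 ≈ 2645.6, ∠ = arctan(2551/701) ≈ 74.63°
quadratic: (j2551)² + 2.76·j2551 + 4 = -6507597 + j7040.76 → |·| ≈ 6.5076e+06, ∠ ≈ 179.94°
|T| = 40 · 2645.6 / 6.5076e+06 ≈ 0.016262
Gain = 20 log₁₀(0.016262) ≈ -35.78 dB
∠T = 74.63° − 179.94° = -105.31°

-35.8 dB, -105.3°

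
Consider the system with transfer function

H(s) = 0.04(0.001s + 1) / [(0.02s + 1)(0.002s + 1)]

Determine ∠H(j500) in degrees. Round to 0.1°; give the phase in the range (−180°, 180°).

-102.7°

At ω = 500 rad/s:
zero (1 + j500·0.001) = 1 + j0.5 → |·| ≈ 1.118, ∠ ≈ 26.57°
pole (1 + j500·0.02) = 1 + j10 → |·| ≈ 10.05, ∠ ≈ 84.29°
pole (1 + j500·0.002) = 1 + j1 → |·| ≈ 1.4142, ∠ ≈ 45.00°
∠H = (26.57°) − (84.29° + 45.00°) = -102.72°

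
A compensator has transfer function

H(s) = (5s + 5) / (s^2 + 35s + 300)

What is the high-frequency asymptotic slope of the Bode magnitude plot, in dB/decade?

Each pole contributes −20 dB/decade at high frequency; each zero contributes +20 dB/decade.
Net: 1 zero(s) − 2 pole(s) → -20 dB/decade.

-20 dB/decade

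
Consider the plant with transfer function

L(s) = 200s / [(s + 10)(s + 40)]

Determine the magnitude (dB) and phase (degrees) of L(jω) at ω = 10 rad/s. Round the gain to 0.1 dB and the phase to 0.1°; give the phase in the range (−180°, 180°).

At s = jω = j10:
zero at origin: s = j10 → |·| = 10, ∠ = 90.00°
pole (s+10): 10 + j10 → |·| = √(10²+10²) = √200 ≈ 14.142, ∠ = arctan(10/10) ≈ 45.00°
pole (s+40): 40 + j10 → |·| = √(40²+10²) = √1700 ≈ 41.231, ∠ = arctan(10/40) ≈ 14.04°
|L| = 200 · 10 / 583.09 ≈ 3.43
Gain = 20 log₁₀(3.43) ≈ 10.71 dB
∠L = 90.00° − 59.04° = 30.96°

10.7 dB, 31.0°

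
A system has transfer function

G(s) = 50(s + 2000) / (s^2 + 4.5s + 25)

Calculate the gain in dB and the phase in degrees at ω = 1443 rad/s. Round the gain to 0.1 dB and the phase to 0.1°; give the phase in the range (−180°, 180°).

-24.6 dB, -144.0°

At s = jω = j1443:
zero (s+2000): 2000 + j1443 → |·| = √(2000²+1443²) = √6082249 ≈ 2466.2, ∠ = arctan(1443/2000) ≈ 35.81°
quadratic: (j1443)² + 4.5·j1443 + 25 = -2082224 + j6493.5 → |·| ≈ 2.0822e+06, ∠ ≈ 179.82°
|G| = 50 · 2466.2 / 2.0822e+06 ≈ 0.059221
Gain = 20 log₁₀(0.059221) ≈ -24.55 dB
∠G = 35.81° − 179.82° = -144.01°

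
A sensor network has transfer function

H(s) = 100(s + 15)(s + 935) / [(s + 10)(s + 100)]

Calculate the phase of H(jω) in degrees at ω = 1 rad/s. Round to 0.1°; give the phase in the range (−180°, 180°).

At s = jω = j1:
zero (s+15): 15 + j1 → |·| = √(15²+1²) = √226 ≈ 15.033, ∠ = arctan(1/15) ≈ 3.81°
zero (s+935): 935 + j1 → |·| = √(935²+1²) = √874226 ≈ 935, ∠ = arctan(1/935) ≈ 0.06°
pole (s+10): 10 + j1 → |·| = √(10²+1²) = √101 ≈ 10.05, ∠ = arctan(1/10) ≈ 5.71°
pole (s+100): 100 + j1 → |·| = √(100²+1²) = √10001 ≈ 100, ∠ = arctan(1/100) ≈ 0.57°
∠H = 3.87° − 6.28° = -2.41°

-2.4°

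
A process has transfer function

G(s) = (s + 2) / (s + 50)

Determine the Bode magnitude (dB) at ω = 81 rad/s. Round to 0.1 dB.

Substitute s = j81:
Numerator: (j81) + 2 = 2 + j81
Denominator: (j81) + 50 = 50 + j81
|N| = √(2² + 81²) ≈ 81.025, ∠N ≈ 88.59°
|D| = √(50² + 81²) ≈ 95.189, ∠D ≈ 58.31°
|G| = 81.025 / 95.189 ≈ 0.8512
Gain = 20 log₁₀(0.8512) ≈ -1.40 dB

-1.4 dB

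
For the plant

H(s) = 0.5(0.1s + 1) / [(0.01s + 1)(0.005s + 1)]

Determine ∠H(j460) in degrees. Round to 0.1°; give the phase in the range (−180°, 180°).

At ω = 460 rad/s:
zero (1 + j460·0.1) = 1 + j46 → |·| ≈ 46.011, ∠ ≈ 88.75°
pole (1 + j460·0.01) = 1 + j4.6 → |·| ≈ 4.7074, ∠ ≈ 77.74°
pole (1 + j460·0.005) = 1 + j2.3 → |·| ≈ 2.508, ∠ ≈ 66.50°
∠H = (88.75°) − (77.74° + 66.50°) = -55.49°

-55.5°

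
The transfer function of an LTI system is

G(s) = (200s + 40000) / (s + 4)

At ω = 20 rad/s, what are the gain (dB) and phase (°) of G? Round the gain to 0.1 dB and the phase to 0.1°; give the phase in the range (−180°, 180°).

65.9 dB, -73.0°

Substitute s = j20:
Numerator: 200(j20) + 40000 = 40000 + j4000
Denominator: (j20) + 4 = 4 + j20
|N| = √(40000² + 4000²) ≈ 40200, ∠N ≈ 5.71°
|D| = √(4² + 20²) ≈ 20.396, ∠D ≈ 78.69°
|G| = 40200 / 20.396 ≈ 1971
Gain = 20 log₁₀(1971) ≈ 65.89 dB
∠G = 5.71° − 78.69° = -72.98°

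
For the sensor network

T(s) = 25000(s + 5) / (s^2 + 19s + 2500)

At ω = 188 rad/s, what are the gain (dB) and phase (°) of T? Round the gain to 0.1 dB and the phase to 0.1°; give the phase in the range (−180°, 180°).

At s = jω = j188:
zero (s+5): 5 + j188 → |·| = √(5²+188²) = √35369 ≈ 188.07, ∠ = arctan(188/5) ≈ 88.48°
quadratic: (j188)² + 19·j188 + 2500 = -32844 + j3572 → |·| ≈ 33038, ∠ ≈ 173.79°
|T| = 25000 · 188.07 / 33038 ≈ 142.31
Gain = 20 log₁₀(142.31) ≈ 43.06 dB
∠T = 88.48° − 173.79° = -85.31°

43.1 dB, -85.3°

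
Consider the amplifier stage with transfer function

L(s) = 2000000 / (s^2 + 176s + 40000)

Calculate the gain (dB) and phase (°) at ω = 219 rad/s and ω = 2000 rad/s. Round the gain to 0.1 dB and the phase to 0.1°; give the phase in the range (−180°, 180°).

At s = jω = j219:
quadratic: (j219)² + 176·j219 + 40000 = -7961 + j38544 → |·| ≈ 39358, ∠ ≈ 101.67°
|L| = 2000000 / 39358 ≈ 50.816
Gain = 20 log₁₀(50.816) ≈ 34.12 dB
∠L = 0.00° − 101.67° = -101.67°

At s = jω = j2000:
quadratic: (j2000)² + 176·j2000 + 40000 = -3960000 + j352000 → |·| ≈ 3.9756e+06, ∠ ≈ 174.92°
|L| = 2000000 / 3.9756e+06 ≈ 0.50307
Gain = 20 log₁₀(0.50307) ≈ -5.97 dB
∠L = 0.00° − 174.92° = -174.92°

ω = 219: 34.1 dB, -101.7°; ω = 2000: -6.0 dB, -174.9°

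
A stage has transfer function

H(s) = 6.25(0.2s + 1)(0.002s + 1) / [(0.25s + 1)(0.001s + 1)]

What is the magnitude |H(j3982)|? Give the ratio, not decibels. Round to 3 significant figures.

At ω = 3982 rad/s:
zero (1 + j3982·0.2) = 1 + j796.4 → |·| ≈ 796.4, ∠ ≈ 89.93°
zero (1 + j3982·0.002) = 1 + j7.964 → |·| ≈ 8.0265, ∠ ≈ 82.84°
pole (1 + j3982·0.25) = 1 + j995.5 → |·| ≈ 995.5, ∠ ≈ 89.94°
pole (1 + j3982·0.001) = 1 + j3.982 → |·| ≈ 4.1056, ∠ ≈ 75.90°
|H| = 6.25 · 796.4 · 8.0265 / (995.5 · 4.1056) ≈ 9.7751

9.78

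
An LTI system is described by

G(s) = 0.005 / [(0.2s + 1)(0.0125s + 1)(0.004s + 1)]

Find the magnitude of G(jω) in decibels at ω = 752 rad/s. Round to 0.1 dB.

At ω = 752 rad/s:
pole (1 + j752·0.2) = 1 + j150.4 → |·| ≈ 150.4, ∠ ≈ 89.62°
pole (1 + j752·0.0125) = 1 + j9.4 → |·| ≈ 9.453, ∠ ≈ 83.93°
pole (1 + j752·0.004) = 1 + j3.008 → |·| ≈ 3.1699, ∠ ≈ 71.61°
|G| = 0.005 · 1 / (150.4 · 9.453 · 3.1699) ≈ 1.1094e-06
Gain = 20 log₁₀(1.1094e-06) ≈ -119.10 dB

-119.1 dB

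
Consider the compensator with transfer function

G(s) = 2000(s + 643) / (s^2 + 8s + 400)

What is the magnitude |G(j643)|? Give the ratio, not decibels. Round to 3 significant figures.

At s = jω = j643:
zero (s+643): 643 + j643 → |·| = √(643²+643²) = √826898 ≈ 909.34, ∠ = arctan(643/643) ≈ 45.00°
quadratic: (j643)² + 8·j643 + 400 = -413049 + j5144 → |·| ≈ 4.1308e+05, ∠ ≈ 179.29°
|G| = 2000 · 909.34 / 4.1308e+05 ≈ 4.4027

4.40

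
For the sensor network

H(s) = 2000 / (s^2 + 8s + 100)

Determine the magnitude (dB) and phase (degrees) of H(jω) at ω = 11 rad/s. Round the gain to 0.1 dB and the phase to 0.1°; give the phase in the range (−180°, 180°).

At s = jω = j11:
quadratic: (j11)² + 8·j11 + 100 = -21 + j88 → |·| ≈ 90.471, ∠ ≈ 103.42°
|H| = 2000 / 90.471 ≈ 22.107
Gain = 20 log₁₀(22.107) ≈ 26.89 dB
∠H = 0.00° − 103.42° = -103.42°

26.9 dB, -103.4°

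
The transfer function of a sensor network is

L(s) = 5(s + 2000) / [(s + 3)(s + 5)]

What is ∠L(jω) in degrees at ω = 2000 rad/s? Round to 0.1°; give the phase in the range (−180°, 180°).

-134.8°

At s = jω = j2000:
zero (s+2000): 2000 + j2000 → |·| = √(2000²+2000²) = √8000000 ≈ 2828.4, ∠ = arctan(2000/2000) ≈ 45.00°
pole (s+3): 3 + j2000 → |·| = √(3²+2000²) = √4000009 ≈ 2000, ∠ = arctan(2000/3) ≈ 89.91°
pole (s+5): 5 + j2000 → |·| = √(5²+2000²) = √4000025 ≈ 2000, ∠ = arctan(2000/5) ≈ 89.86°
∠L = 45.00° − 179.77° = -134.77°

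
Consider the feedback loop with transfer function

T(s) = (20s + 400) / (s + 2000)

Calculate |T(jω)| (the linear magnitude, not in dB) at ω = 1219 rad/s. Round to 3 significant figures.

Substitute s = j1219:
Numerator: 20(j1219) + 400 = 400 + j24380
Denominator: (j1219) + 2000 = 2000 + j1219
|N| = √(400² + 24380²) ≈ 24383, ∠N ≈ 89.06°
|D| = √(2000² + 1219²) ≈ 2342.2, ∠D ≈ 31.36°
|T| = 24383 / 2342.2 ≈ 10.41

10.4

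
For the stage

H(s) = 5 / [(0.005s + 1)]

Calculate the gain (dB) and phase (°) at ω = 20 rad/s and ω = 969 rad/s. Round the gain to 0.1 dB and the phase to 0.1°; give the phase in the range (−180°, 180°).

At ω = 20 rad/s:
pole (1 + j20·0.005) = 1 + j0.1 → |·| ≈ 1.005, ∠ ≈ 5.71°
|H| = 5 · 1 / (1.005) ≈ 4.9751
Gain = 20 log₁₀(4.9751) ≈ 13.94 dB
∠H = (0°) − (5.71°) = -5.71°

At ω = 969 rad/s:
pole (1 + j969·0.005) = 1 + j4.845 → |·| ≈ 4.9471, ∠ ≈ 78.34°
|H| = 5 · 1 / (4.9471) ≈ 1.0107
Gain = 20 log₁₀(1.0107) ≈ 0.09 dB
∠H = (0°) − (78.34°) = -78.34°

ω = 20: 13.9 dB, -5.7°; ω = 969: 0.1 dB, -78.3°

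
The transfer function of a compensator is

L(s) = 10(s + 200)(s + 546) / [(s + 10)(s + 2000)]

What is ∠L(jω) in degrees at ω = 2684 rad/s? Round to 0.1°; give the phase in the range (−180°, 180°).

At s = jω = j2684:
zero (s+200): 200 + j2684 → |·| = √(200²+2684²) = √7243856 ≈ 2691.4, ∠ = arctan(2684/200) ≈ 85.74°
zero (s+546): 546 + j2684 → |·| = √(546²+2684²) = √7501972 ≈ 2739, ∠ = arctan(2684/546) ≈ 78.50°
pole (s+10): 10 + j2684 → |·| = √(10²+2684²) = √7203956 ≈ 2684, ∠ = arctan(2684/10) ≈ 89.79°
pole (s+2000): 2000 + j2684 → |·| = √(2000²+2684²) = √11203856 ≈ 3347.2, ∠ = arctan(2684/2000) ≈ 53.31°
∠L = 164.24° − 143.10° = 21.14°

21.1°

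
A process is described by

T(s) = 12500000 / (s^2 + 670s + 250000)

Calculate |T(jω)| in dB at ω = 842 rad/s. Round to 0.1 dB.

24.7 dB

At s = jω = j842:
quadratic: (j842)² + 670·j842 + 250000 = -458964 + j564140 → |·| ≈ 7.2726e+05, ∠ ≈ 129.13°
|T| = 12500000 / 7.2726e+05 ≈ 17.188
Gain = 20 log₁₀(17.188) ≈ 24.70 dB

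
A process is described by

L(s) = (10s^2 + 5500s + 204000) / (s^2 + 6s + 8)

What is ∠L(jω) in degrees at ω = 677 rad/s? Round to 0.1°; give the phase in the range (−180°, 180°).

Substitute s = j677:
Numerator: 10(j677)^2 + 5500(j677) + 204000 = -4379290 + j3723500
Denominator: (j677)^2 + 6(j677) + 8 = -458321 + j4062
|N| = √(4379290² + 3723500²) ≈ 5.7483e+06, ∠N ≈ 139.63°
|D| = √(458321² + 4062²) ≈ 4.5834e+05, ∠D ≈ 179.49°
∠L = 139.63° − 179.49° = -39.86°

-39.9°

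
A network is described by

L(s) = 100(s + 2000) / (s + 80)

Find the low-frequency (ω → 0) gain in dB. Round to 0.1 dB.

L(0) = 100·2000 / (80) = 2500
20 log₁₀(2500) ≈ 67.96 dB

68.0 dB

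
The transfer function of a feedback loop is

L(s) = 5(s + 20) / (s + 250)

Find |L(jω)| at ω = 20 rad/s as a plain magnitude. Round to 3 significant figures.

At s = jω = j20:
zero (s+20): 20 + j20 → |·| = √(20²+20²) = √800 ≈ 28.284, ∠ = arctan(20/20) ≈ 45.00°
pole (s+250): 250 + j20 → |·| = √(250²+20²) = √62900 ≈ 250.8, ∠ = arctan(20/250) ≈ 4.57°
|L| = 5 · 28.284 / 250.8 ≈ 0.56388

0.564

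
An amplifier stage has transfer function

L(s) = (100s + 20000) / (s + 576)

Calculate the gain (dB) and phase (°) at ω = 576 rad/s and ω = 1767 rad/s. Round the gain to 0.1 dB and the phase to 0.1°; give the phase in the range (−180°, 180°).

Substitute s = j576:
Numerator: 100(j576) + 20000 = 20000 + j57600
Denominator: (j576) + 576 = 576 + j576
|N| = √(20000² + 57600²) ≈ 60973, ∠N ≈ 70.85°
|D| = √(576² + 576²) ≈ 814.59, ∠D ≈ 45.00°
|L| = 60973 / 814.59 ≈ 74.851
Gain = 20 log₁₀(74.851) ≈ 37.48 dB
∠L = 70.85° − 45.00° = 25.85°

Substitute s = j1767:
Numerator: 100(j1767) + 20000 = 20000 + j176700
Denominator: (j1767) + 576 = 576 + j1767
|N| = √(20000² + 176700²) ≈ 1.7783e+05, ∠N ≈ 83.54°
|D| = √(576² + 1767²) ≈ 1858.5, ∠D ≈ 71.95°
|L| = 1.7783e+05 / 1858.5 ≈ 95.685
Gain = 20 log₁₀(95.685) ≈ 39.62 dB
∠L = 83.54° − 71.95° = 11.59°

ω = 576: 37.5 dB, 25.9°; ω = 1767: 39.6 dB, 11.6°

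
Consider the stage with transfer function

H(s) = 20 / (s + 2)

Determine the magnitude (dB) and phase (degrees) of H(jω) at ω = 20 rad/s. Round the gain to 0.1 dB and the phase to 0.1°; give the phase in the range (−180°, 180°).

-0.0 dB, -84.3°

Substitute s = j20:
Numerator: 20 = 20 + j0
Denominator: (j20) + 2 = 2 + j20
|N| = √(20² + 0²) ≈ 20, ∠N ≈ 0.00°
|D| = √(2² + 20²) ≈ 20.1, ∠D ≈ 84.29°
|H| = 20 / 20.1 ≈ 0.99502
Gain = 20 log₁₀(0.99502) ≈ -0.04 dB
∠H = 0.00° − 84.29° = -84.29°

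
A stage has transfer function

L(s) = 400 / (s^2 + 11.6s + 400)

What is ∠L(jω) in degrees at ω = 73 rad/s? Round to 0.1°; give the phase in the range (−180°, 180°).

At s = jω = j73:
quadratic: (j73)² + 11.6·j73 + 400 = -4929 + j846.8 → |·| ≈ 5001.2, ∠ ≈ 170.25°
∠L = 0.00° − 170.25° = -170.25°

-170.3°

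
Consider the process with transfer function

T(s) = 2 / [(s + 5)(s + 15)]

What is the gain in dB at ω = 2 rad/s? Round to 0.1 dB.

-32.2 dB

At s = jω = j2:
pole (s+5): 5 + j2 → |·| = √(5²+2²) = √29 ≈ 5.3852, ∠ = arctan(2/5) ≈ 21.80°
pole (s+15): 15 + j2 → |·| = √(15²+2²) = √229 ≈ 15.133, ∠ = arctan(2/15) ≈ 7.59°
|T| = 2 / 81.494 ≈ 0.024542
Gain = 20 log₁₀(0.024542) ≈ -32.20 dB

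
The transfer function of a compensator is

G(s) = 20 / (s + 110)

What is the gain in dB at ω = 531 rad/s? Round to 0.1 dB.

-28.7 dB

Substitute s = j531:
Numerator: 20 = 20 + j0
Denominator: (j531) + 110 = 110 + j531
|N| = √(20² + 0²) ≈ 20, ∠N ≈ 0.00°
|D| = √(110² + 531²) ≈ 542.27, ∠D ≈ 78.30°
|G| = 20 / 542.27 ≈ 0.036882
Gain = 20 log₁₀(0.036882) ≈ -28.66 dB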